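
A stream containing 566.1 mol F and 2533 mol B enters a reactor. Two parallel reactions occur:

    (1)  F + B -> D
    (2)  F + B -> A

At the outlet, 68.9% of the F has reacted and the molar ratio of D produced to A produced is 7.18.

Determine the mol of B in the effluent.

2140 mol

Conversion of F: F consumed = 0.689 × 566.1 = 390 mol = 1ξ₁ + 1ξ₂.
Selectivity: 1ξ₁ / (1ξ₂) = 7.18 → ξ₁ = 7.18 ξ₂.
Substitute: (1·7.18 + 1) ξ₂ = 390 → ξ₂ = 47.68 mol, ξ₁ = 342.4 mol.
Outlet amounts (n = n₀ + Σ ν·ξ):
  F: 566.1 − 1(342.4) − 1(47.68) = 176.1
  B: 2533 − 1(342.4) − 1(47.68) = 2143
  D: 0 + 1(342.4) = 342.4
  A: 0 + 1(47.68) = 47.68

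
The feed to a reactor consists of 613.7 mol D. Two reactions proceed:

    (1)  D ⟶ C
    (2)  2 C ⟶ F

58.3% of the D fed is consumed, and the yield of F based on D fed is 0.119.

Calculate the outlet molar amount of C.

Conversion of D: D consumed = 1ξ₁ = 0.583 × 613.7 → ξ₁ = 357.8 mol.
Yield of F: 1ξ₂ / 613.7 = 0.119 → ξ₂ = 73.03 mol.
Outlet amounts (n = n₀ + Σ ν·ξ):
  D: 613.7 − 1(357.8) = 255.9
  C: 0 + 1(357.8) − 2(73.03) = 211.7
  F: 0 + 1(73.03) = 73.03

212 mol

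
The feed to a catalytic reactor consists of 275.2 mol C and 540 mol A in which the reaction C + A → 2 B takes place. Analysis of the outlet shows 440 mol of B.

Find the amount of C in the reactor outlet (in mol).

55.2 mol

For B: n = n₀ + 2ξ → 440 = 0 + 2ξ, giving ξ = 220 mol.
Outlet amounts (n = n₀ + ν ξ):
  C: 275.2 − 1(220) = 55.2
  A: 540 − 1(220) = 320
  B: 0 + 2(220) = 440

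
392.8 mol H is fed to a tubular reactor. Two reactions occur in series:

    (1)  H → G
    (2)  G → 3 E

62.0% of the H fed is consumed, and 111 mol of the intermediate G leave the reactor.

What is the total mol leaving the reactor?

Conversion of H: H consumed = 1ξ₁ = 0.62 × 392.8 → ξ₁ = 243.5 mol.
G balance: n_G = 0 + 1ξ₁ − 1ξ₂ = 111 → ξ₂ = (1·243.5 − 111)/1 = 132.5 mol.
Outlet amounts (n = n₀ + Σ ν·ξ):
  H: 392.8 − 1(243.5) = 149.3
  G: 0 + 1(243.5) − 1(132.5) = 111
  E: 0 + 3(132.5) = 397.6
Total out = 149.3 + 111 + 397.6 = 657.9 mol.

658 mol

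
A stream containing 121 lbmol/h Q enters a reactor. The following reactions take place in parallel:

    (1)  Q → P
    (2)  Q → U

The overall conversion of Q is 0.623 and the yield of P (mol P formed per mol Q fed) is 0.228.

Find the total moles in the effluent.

Yield of P: 1ξ₁ / 121 = 0.228 → ξ₁ = 27.59 lbmol/h.
Conversion of Q: 1ξ₁ + 1ξ₂ = 0.623 × 121 = 75.38 → ξ₂ = 47.79 lbmol/h.
Outlet amounts (n = n₀ + Σ ν·ξ):
  Q: 121 − 1(27.59) − 1(47.79) = 45.62
  P: 0 + 1(27.59) = 27.59
  U: 0 + 1(47.79) = 47.79
Total out = 45.62 + 27.59 + 47.79 = 121 lbmol/h.

121 lbmol/h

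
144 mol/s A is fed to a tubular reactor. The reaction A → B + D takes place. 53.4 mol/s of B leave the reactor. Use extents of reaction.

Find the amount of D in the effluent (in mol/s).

53.4 mol/s

For B: n = n₀ + 1ξ → 53.4 = 0 + 1ξ, giving ξ = 53.4 mol/s.
Outlet amounts (n = n₀ + ν ξ):
  A: 144 − 1(53.4) = 90.6
  B: 0 + 1(53.4) = 53.4
  D: 0 + 1(53.4) = 53.4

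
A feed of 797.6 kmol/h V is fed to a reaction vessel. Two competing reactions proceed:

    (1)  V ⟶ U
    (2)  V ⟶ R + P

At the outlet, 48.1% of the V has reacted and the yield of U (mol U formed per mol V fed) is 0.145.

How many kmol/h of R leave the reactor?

Yield of U: 1ξ₁ / 797.6 = 0.145 → ξ₁ = 115.7 kmol/h.
Conversion of V: 1ξ₁ + 1ξ₂ = 0.481 × 797.6 = 383.6 → ξ₂ = 268 kmol/h.
Outlet amounts (n = n₀ + Σ ν·ξ):
  V: 797.6 − 1(115.7) − 1(268) = 414
  U: 0 + 1(115.7) = 115.7
  R: 0 + 1(268) = 268
  P: 0 + 1(268) = 268

268 kmol/h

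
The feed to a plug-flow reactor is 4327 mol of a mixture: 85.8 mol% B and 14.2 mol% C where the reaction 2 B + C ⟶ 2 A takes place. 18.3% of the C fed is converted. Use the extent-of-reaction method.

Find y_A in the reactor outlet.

C reacted = 0.183 × 614.4 = 112.4 mol; ν_C = −1, so ξ = 112.4/1 = 112.4 mol.
Outlet amounts (n = n₀ + ν ξ):
  B: 3713 − 2(112.4) = 3488
  C: 614.4 − 1(112.4) = 502
  A: 0 + 2(112.4) = 224.9
Total out = 4215 mol; y_A = 224.9 / 4215 = 0.05336.

0.0534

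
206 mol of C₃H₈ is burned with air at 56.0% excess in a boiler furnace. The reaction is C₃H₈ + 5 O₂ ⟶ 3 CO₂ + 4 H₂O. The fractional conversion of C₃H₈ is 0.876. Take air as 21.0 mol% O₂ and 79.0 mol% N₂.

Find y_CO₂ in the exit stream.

0.0674

Stoichiometric O₂ = 5 × 206 = 1030 mol; O₂ fed = 1030 × 1.560 = 1607 mol.
N₂ fed = 1607 × 79/21 = 6045 mol.
Fuel reacted = 0.876 × 206 → ξ = 180.5 mol.
Outlet (n = n₀ + ν ξ):
  C₃H₈: 206 − 1(180.5) = 25.54
  O₂: 1607 − 5(180.5) = 704.5
  N₂: 6045 (inert)
  CO₂: 0 + 3(180.5) = 541.4
  H₂O: 0 + 4(180.5) = 721.8
Total out = 8038 mol; y_CO₂ = 541.4 / 8038 = 0.06735.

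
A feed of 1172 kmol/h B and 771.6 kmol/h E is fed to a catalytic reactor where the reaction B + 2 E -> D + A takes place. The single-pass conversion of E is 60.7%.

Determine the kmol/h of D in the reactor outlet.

234 kmol/h

E reacted = 0.607 × 771.6 = 468.4 kmol/h; ν_E = −2, so ξ = 468.4/2 = 234.2 kmol/h.
Outlet amounts (n = n₀ + ν ξ):
  B: 1172 − 1(234.2) = 937.8
  E: 771.6 − 2(234.2) = 303.2
  D: 0 + 1(234.2) = 234.2
  A: 0 + 1(234.2) = 234.2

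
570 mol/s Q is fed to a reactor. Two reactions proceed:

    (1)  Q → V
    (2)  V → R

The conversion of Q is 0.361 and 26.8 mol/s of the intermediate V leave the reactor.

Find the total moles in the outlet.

Conversion of Q: Q consumed = 1ξ₁ = 0.361 × 570 → ξ₁ = 205.8 mol/s.
V balance: n_V = 0 + 1ξ₁ − 1ξ₂ = 26.8 → ξ₂ = (1·205.8 − 26.8)/1 = 179 mol/s.
Outlet amounts (n = n₀ + Σ ν·ξ):
  Q: 570 − 1(205.8) = 364.2
  V: 0 + 1(205.8) − 1(179) = 26.8
  R: 0 + 1(179) = 179
Total out = 364.2 + 26.8 + 179 = 570 mol/s.

570 mol/s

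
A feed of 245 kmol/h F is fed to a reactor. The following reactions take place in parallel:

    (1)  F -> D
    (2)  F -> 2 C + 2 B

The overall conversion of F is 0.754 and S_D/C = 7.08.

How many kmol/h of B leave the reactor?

24.4 kmol/h

Conversion of F: F consumed = 0.754 × 245 = 184.7 kmol/h = 1ξ₁ + 1ξ₂.
Selectivity: 1ξ₁ / (2ξ₂) = 7.08 → ξ₁ = 14.16 ξ₂.
Substitute: (1·14.16 + 1) ξ₂ = 184.7 → ξ₂ = 12.19 kmol/h, ξ₁ = 172.5 kmol/h.
Outlet amounts (n = n₀ + Σ ν·ξ):
  F: 245 − 1(172.5) − 1(12.19) = 60.27
  D: 0 + 1(172.5) = 172.5
  C: 0 + 2(12.19) = 24.37
  B: 0 + 2(12.19) = 24.37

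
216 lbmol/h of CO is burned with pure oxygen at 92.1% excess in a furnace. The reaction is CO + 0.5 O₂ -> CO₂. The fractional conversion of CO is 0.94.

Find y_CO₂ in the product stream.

Stoichiometric O₂ = 0.5 × 216 = 108 lbmol/h; O₂ fed = 108 × 1.921 = 207.5 lbmol/h.
Fuel reacted = 0.94 × 216 → ξ = 203 lbmol/h.
Outlet (n = n₀ + ν ξ):
  CO: 216 − 1(203) = 12.96
  O₂: 207.5 − 0.5(203) = 105.9
  CO₂: 0 + 1(203) = 203
Total out = 321.9 lbmol/h; y_CO₂ = 203 / 321.9 = 0.6307.

0.631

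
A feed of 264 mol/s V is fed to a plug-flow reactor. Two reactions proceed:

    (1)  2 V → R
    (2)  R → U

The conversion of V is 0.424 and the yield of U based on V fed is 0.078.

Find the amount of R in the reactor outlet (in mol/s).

35.4 mol/s

Conversion of V: V consumed = 2ξ₁ = 0.424 × 264 → ξ₁ = 55.97 mol/s.
Yield of U: 1ξ₂ / 264 = 0.078 → ξ₂ = 20.59 mol/s.
Outlet amounts (n = n₀ + Σ ν·ξ):
  V: 264 − 2(55.97) = 152.1
  R: 0 + 1(55.97) − 1(20.59) = 35.38
  U: 0 + 1(20.59) = 20.59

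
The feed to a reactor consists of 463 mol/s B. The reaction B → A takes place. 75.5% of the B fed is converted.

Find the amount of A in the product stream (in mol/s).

350 mol/s

B reacted = 0.755 × 463 = 349.6 mol/s; ν_B = −1, so ξ = 349.6/1 = 349.6 mol/s.
Outlet amounts (n = n₀ + ν ξ):
  B: 463 − 1(349.6) = 113.4
  A: 0 + 1(349.6) = 349.6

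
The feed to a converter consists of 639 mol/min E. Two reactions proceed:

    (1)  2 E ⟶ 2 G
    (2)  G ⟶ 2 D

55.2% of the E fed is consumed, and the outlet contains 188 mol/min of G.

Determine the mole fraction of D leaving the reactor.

0.41

Conversion of E: E consumed = 2ξ₁ = 0.552 × 639 → ξ₁ = 176.4 mol/min.
G balance: n_G = 0 + 2ξ₁ − 1ξ₂ = 188 → ξ₂ = (2·176.4 − 188)/1 = 164.7 mol/min.
Outlet amounts (n = n₀ + Σ ν·ξ):
  E: 639 − 2(176.4) = 286.3
  G: 0 + 2(176.4) − 1(164.7) = 188
  D: 0 + 2(164.7) = 329.5
Total out = 803.7 mol/min; y_D = 329.5 / 803.7 = 0.4099.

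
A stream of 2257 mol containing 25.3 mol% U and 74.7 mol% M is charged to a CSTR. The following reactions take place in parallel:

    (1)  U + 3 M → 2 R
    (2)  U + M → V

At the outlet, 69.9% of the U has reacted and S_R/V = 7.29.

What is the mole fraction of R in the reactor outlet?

Conversion of U: U consumed = 0.699 × 571 = 399.1 mol = 1ξ₁ + 1ξ₂.
Selectivity: 2ξ₁ / (1ξ₂) = 7.29 → ξ₁ = 3.645 ξ₂.
Substitute: (1·3.645 + 1) ξ₂ = 399.1 → ξ₂ = 85.93 mol, ξ₁ = 313.2 mol.
Outlet amounts (n = n₀ + Σ ν·ξ):
  U: 571 − 1(313.2) − 1(85.93) = 171.9
  M: 1686 − 3(313.2) − 1(85.93) = 660.4
  R: 0 + 2(313.2) = 626.4
  V: 0 + 1(85.93) = 85.93
Total out = 1545 mol; y_R = 626.4 / 1545 = 0.4055.

0.406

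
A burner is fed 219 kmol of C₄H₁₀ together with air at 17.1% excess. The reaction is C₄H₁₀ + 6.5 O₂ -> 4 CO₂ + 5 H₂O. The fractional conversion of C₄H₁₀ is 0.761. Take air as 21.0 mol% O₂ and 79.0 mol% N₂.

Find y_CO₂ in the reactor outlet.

0.0793

Stoichiometric O₂ = 6.5 × 219 = 1424 kmol; O₂ fed = 1424 × 1.171 = 1667 kmol.
N₂ fed = 1667 × 79/21 = 6271 kmol.
Fuel reacted = 0.761 × 219 → ξ = 166.7 kmol.
Outlet (n = n₀ + ν ξ):
  C₄H₁₀: 219 − 1(166.7) = 52.34
  O₂: 1667 − 6.5(166.7) = 583.6
  N₂: 6271 (inert)
  CO₂: 0 + 4(166.7) = 666.6
  H₂O: 0 + 5(166.7) = 833.3
Total out = 8407 kmol; y_CO₂ = 666.6 / 8407 = 0.0793.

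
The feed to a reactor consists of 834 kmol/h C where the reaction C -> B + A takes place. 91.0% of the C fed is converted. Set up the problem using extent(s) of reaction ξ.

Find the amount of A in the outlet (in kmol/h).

C reacted = 0.91 × 834 = 758.9 kmol/h; ν_C = −1, so ξ = 758.9/1 = 758.9 kmol/h.
Outlet amounts (n = n₀ + ν ξ):
  C: 834 − 1(758.9) = 75.06
  B: 0 + 1(758.9) = 758.9
  A: 0 + 1(758.9) = 758.9

759 kmol/h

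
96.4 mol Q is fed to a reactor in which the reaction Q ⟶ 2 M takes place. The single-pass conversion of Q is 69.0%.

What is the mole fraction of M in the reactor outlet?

Q reacted = 0.69 × 96.4 = 66.52 mol; ν_Q = −1, so ξ = 66.52/1 = 66.52 mol.
Outlet amounts (n = n₀ + ν ξ):
  Q: 96.4 − 1(66.52) = 29.88
  M: 0 + 2(66.52) = 133
Total out = 162.9 mol; y_M = 133 / 162.9 = 0.8166.

0.817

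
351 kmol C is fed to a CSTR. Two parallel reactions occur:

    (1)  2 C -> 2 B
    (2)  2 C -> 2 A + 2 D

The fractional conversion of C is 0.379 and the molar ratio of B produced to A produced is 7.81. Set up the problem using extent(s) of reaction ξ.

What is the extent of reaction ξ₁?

ξ₁ = 59 kmol

Conversion of C: C consumed = 0.379 × 351 = 133 kmol = 2ξ₁ + 2ξ₂.
Selectivity: 2ξ₁ / (2ξ₂) = 7.81 → ξ₁ = 7.81 ξ₂.
Substitute: (2·7.81 + 2) ξ₂ = 133 → ξ₂ = 7.55 kmol, ξ₁ = 58.96 kmol.
Outlet amounts (n = n₀ + Σ ν·ξ):
  C: 351 − 2(58.96) − 2(7.55) = 218
  B: 0 + 2(58.96) = 117.9
  A: 0 + 2(7.55) = 15.1
  D: 0 + 2(7.55) = 15.1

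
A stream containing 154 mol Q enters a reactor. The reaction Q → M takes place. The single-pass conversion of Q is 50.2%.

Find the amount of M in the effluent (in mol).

77.3 mol

Q reacted = 0.502 × 154 = 77.31 mol; ν_Q = −1, so ξ = 77.31/1 = 77.31 mol.
Outlet amounts (n = n₀ + ν ξ):
  Q: 154 − 1(77.31) = 76.69
  M: 0 + 1(77.31) = 77.31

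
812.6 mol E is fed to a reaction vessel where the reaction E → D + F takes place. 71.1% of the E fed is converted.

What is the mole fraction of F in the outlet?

0.416

E reacted = 0.711 × 812.6 = 577.8 mol; ν_E = −1, so ξ = 577.8/1 = 577.8 mol.
Outlet amounts (n = n₀ + ν ξ):
  E: 812.6 − 1(577.8) = 234.8
  D: 0 + 1(577.8) = 577.8
  F: 0 + 1(577.8) = 577.8
Total out = 1390 mol; y_F = 577.8 / 1390 = 0.4155.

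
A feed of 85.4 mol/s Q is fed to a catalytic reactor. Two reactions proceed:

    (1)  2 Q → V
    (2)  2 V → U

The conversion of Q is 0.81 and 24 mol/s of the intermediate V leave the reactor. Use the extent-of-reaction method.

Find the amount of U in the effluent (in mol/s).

Conversion of Q: Q consumed = 2ξ₁ = 0.81 × 85.4 → ξ₁ = 34.59 mol/s.
V balance: n_V = 0 + 1ξ₁ − 2ξ₂ = 24 → ξ₂ = (1·34.59 − 24)/2 = 5.294 mol/s.
Outlet amounts (n = n₀ + Σ ν·ξ):
  Q: 85.4 − 2(34.59) = 16.23
  V: 0 + 1(34.59) − 2(5.294) = 24
  U: 0 + 1(5.294) = 5.294

5.29 mol/s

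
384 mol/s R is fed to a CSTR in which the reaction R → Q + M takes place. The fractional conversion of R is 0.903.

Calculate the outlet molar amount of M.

347 mol/s

R reacted = 0.903 × 384 = 346.8 mol/s; ν_R = −1, so ξ = 346.8/1 = 346.8 mol/s.
Outlet amounts (n = n₀ + ν ξ):
  R: 384 − 1(346.8) = 37.25
  Q: 0 + 1(346.8) = 346.8
  M: 0 + 1(346.8) = 346.8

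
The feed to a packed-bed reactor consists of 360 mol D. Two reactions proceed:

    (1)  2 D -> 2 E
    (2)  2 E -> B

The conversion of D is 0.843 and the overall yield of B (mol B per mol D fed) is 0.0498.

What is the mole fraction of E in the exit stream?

0.782

Conversion of D: D consumed = 2ξ₁ = 0.843 × 360 → ξ₁ = 151.7 mol.
Yield of B: 1ξ₂ / 360 = 0.0498 → ξ₂ = 17.93 mol.
Outlet amounts (n = n₀ + Σ ν·ξ):
  D: 360 − 2(151.7) = 56.52
  E: 0 + 2(151.7) − 2(17.93) = 267.6
  B: 0 + 1(17.93) = 17.93
Total out = 342.1 mol; y_E = 267.6 / 342.1 = 0.7824.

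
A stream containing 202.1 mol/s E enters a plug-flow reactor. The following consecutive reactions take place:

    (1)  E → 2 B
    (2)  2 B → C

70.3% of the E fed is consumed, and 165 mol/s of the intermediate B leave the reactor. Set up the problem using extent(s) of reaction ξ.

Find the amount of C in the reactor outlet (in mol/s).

Conversion of E: E consumed = 1ξ₁ = 0.703 × 202.1 → ξ₁ = 142.1 mol/s.
B balance: n_B = 0 + 2ξ₁ − 2ξ₂ = 165 → ξ₂ = (2·142.1 − 165)/2 = 59.58 mol/s.
Outlet amounts (n = n₀ + Σ ν·ξ):
  E: 202.1 − 1(142.1) = 60.02
  B: 0 + 2(142.1) − 2(59.58) = 165
  C: 0 + 1(59.58) = 59.58

59.6 mol/s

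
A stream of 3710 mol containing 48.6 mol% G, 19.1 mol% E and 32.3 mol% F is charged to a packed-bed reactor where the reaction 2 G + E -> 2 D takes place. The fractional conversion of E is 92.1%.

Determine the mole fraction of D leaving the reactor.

0.427

E reacted = 0.921 × 708.6 = 652.6 mol; ν_E = −1, so ξ = 652.6/1 = 652.6 mol.
Outlet amounts (n = n₀ + ν ξ):
  G: 1803 − 2(652.6) = 497.8
  E: 708.6 − 1(652.6) = 55.98
  D: 0 + 2(652.6) = 1305
  F: 1198 (inert)
Total out = 3057 mol; y_D = 1305 / 3057 = 0.4269.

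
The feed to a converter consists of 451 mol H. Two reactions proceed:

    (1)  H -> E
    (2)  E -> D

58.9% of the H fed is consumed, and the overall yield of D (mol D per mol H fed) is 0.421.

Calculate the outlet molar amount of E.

75.8 mol

Conversion of H: H consumed = 1ξ₁ = 0.589 × 451 → ξ₁ = 265.6 mol.
Yield of D: 1ξ₂ / 451 = 0.421 → ξ₂ = 189.9 mol.
Outlet amounts (n = n₀ + Σ ν·ξ):
  H: 451 − 1(265.6) = 185.4
  E: 0 + 1(265.6) − 1(189.9) = 75.77
  D: 0 + 1(189.9) = 189.9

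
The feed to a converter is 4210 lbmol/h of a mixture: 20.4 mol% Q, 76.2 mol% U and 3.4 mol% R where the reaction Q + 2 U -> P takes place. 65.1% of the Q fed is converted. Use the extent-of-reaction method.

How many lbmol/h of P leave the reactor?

Q reacted = 0.651 × 858.8 = 559.1 lbmol/h; ν_Q = −1, so ξ = 559.1/1 = 559.1 lbmol/h.
Outlet amounts (n = n₀ + ν ξ):
  Q: 858.8 − 1(559.1) = 299.7
  U: 3208 − 2(559.1) = 2090
  P: 0 + 1(559.1) = 559.1
  R: 143.1 (inert)

559 lbmol/h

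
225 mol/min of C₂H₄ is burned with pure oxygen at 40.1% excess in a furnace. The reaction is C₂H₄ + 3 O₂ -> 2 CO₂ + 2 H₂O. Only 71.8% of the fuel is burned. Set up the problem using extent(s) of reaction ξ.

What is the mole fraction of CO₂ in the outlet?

0.276

Stoichiometric O₂ = 3 × 225 = 675 mol/min; O₂ fed = 675 × 1.401 = 945.7 mol/min.
Fuel reacted = 0.718 × 225 → ξ = 161.5 mol/min.
Outlet (n = n₀ + ν ξ):
  C₂H₄: 225 − 1(161.5) = 63.45
  O₂: 945.7 − 3(161.5) = 461
  CO₂: 0 + 2(161.5) = 323.1
  H₂O: 0 + 2(161.5) = 323.1
Total out = 1171 mol/min; y_CO₂ = 323.1 / 1171 = 0.276.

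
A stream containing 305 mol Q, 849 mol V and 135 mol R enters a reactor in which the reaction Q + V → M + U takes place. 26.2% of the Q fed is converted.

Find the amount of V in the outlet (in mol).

769 mol

Q reacted = 0.262 × 305 = 79.91 mol; ν_Q = −1, so ξ = 79.91/1 = 79.91 mol.
Outlet amounts (n = n₀ + ν ξ):
  Q: 305 − 1(79.91) = 225.1
  V: 849 − 1(79.91) = 769.1
  M: 0 + 1(79.91) = 79.91
  U: 0 + 1(79.91) = 79.91
  R: 135 (inert)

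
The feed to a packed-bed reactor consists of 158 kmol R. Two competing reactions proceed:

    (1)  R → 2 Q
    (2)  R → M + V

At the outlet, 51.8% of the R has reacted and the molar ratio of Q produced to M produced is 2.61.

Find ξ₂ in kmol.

ξ₂ = 35.5 kmol

Conversion of R: R consumed = 0.518 × 158 = 81.84 kmol = 1ξ₁ + 1ξ₂.
Selectivity: 2ξ₁ / (1ξ₂) = 2.61 → ξ₁ = 1.305 ξ₂.
Substitute: (1·1.305 + 1) ξ₂ = 81.84 → ξ₂ = 35.51 kmol, ξ₁ = 46.34 kmol.
Outlet amounts (n = n₀ + Σ ν·ξ):
  R: 158 − 1(46.34) − 1(35.51) = 76.16
  Q: 0 + 2(46.34) = 92.67
  M: 0 + 1(35.51) = 35.51
  V: 0 + 1(35.51) = 35.51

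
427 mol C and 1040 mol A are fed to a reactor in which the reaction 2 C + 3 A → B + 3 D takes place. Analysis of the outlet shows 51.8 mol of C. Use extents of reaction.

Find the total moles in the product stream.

For C: n = n₀ − 2ξ → 51.8 = 427 − 2ξ, giving ξ = 187.6 mol.
Outlet amounts (n = n₀ + ν ξ):
  C: 427 − 2(187.6) = 51.8
  A: 1040 − 3(187.6) = 477.2
  B: 0 + 1(187.6) = 187.6
  D: 0 + 3(187.6) = 562.8
Total out = 51.8 + 477.2 + 187.6 + 562.8 = 1279 mol.

1280 mol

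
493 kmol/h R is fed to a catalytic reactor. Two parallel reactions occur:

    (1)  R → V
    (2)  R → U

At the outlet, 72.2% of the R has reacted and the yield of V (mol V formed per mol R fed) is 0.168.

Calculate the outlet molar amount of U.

273 kmol/h

Yield of V: 1ξ₁ / 493 = 0.168 → ξ₁ = 82.82 kmol/h.
Conversion of R: 1ξ₁ + 1ξ₂ = 0.722 × 493 = 355.9 → ξ₂ = 273.1 kmol/h.
Outlet amounts (n = n₀ + Σ ν·ξ):
  R: 493 − 1(82.82) − 1(273.1) = 137.1
  V: 0 + 1(82.82) = 82.82
  U: 0 + 1(273.1) = 273.1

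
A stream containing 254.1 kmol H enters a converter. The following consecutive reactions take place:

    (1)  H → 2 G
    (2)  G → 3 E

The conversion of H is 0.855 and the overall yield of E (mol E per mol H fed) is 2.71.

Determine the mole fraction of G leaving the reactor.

0.22

Conversion of H: H consumed = 1ξ₁ = 0.855 × 254.1 → ξ₁ = 217.3 kmol.
Yield of E: 3ξ₂ / 254.1 = 2.71 → ξ₂ = 229.5 kmol.
Outlet amounts (n = n₀ + Σ ν·ξ):
  H: 254.1 − 1(217.3) = 36.84
  G: 0 + 2(217.3) − 1(229.5) = 205
  E: 0 + 3(229.5) = 688.6
Total out = 930.4 kmol; y_G = 205 / 930.4 = 0.2203.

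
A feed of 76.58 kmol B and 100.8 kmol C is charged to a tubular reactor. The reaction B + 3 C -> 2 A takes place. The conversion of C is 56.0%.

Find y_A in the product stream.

C reacted = 0.56 × 100.8 = 56.45 kmol; ν_C = −3, so ξ = 56.45/3 = 18.82 kmol.
Outlet amounts (n = n₀ + ν ξ):
  B: 76.58 − 1(18.82) = 57.76
  C: 100.8 − 3(18.82) = 44.35
  A: 0 + 2(18.82) = 37.63
Total out = 139.7 kmol; y_A = 37.63 / 139.7 = 0.2693.

0.269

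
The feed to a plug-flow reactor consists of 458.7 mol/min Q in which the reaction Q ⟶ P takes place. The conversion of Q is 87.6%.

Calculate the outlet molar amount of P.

402 mol/min

Q reacted = 0.876 × 458.7 = 401.8 mol/min; ν_Q = −1, so ξ = 401.8/1 = 401.8 mol/min.
Outlet amounts (n = n₀ + ν ξ):
  Q: 458.7 − 1(401.8) = 56.88
  P: 0 + 1(401.8) = 401.8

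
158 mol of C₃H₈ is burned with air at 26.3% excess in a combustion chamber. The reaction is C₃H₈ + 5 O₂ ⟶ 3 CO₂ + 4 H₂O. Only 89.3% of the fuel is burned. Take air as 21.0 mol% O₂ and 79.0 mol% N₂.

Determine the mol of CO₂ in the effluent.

Stoichiometric O₂ = 5 × 158 = 790 mol; O₂ fed = 790 × 1.263 = 997.8 mol.
N₂ fed = 997.8 × 79/21 = 3754 mol.
Fuel reacted = 0.893 × 158 → ξ = 141.1 mol.
Outlet (n = n₀ + ν ξ):
  C₃H₈: 158 − 1(141.1) = 16.91
  O₂: 997.8 − 5(141.1) = 292.3
  N₂: 3754 (inert)
  CO₂: 0 + 3(141.1) = 423.3
  H₂O: 0 + 4(141.1) = 564.4

423 mol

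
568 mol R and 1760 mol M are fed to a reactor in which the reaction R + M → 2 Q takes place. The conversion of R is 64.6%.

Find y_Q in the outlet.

0.315

R reacted = 0.646 × 568 = 366.9 mol; ν_R = −1, so ξ = 366.9/1 = 366.9 mol.
Outlet amounts (n = n₀ + ν ξ):
  R: 568 − 1(366.9) = 201.1
  M: 1760 − 1(366.9) = 1393
  Q: 0 + 2(366.9) = 733.9
Total out = 2328 mol; y_Q = 733.9 / 2328 = 0.3152.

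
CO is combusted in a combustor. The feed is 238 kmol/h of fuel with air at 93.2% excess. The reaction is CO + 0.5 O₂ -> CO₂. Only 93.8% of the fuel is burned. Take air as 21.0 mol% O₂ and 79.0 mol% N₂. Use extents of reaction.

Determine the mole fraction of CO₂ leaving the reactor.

Stoichiometric O₂ = 0.5 × 238 = 119 kmol/h; O₂ fed = 119 × 1.932 = 229.9 kmol/h.
N₂ fed = 229.9 × 79/21 = 864.9 kmol/h.
Fuel reacted = 0.938 × 238 → ξ = 223.2 kmol/h.
Outlet (n = n₀ + ν ξ):
  CO: 238 − 1(223.2) = 14.76
  O₂: 229.9 − 0.5(223.2) = 118.3
  N₂: 864.9 (inert)
  CO₂: 0 + 1(223.2) = 223.2
Total out = 1221 kmol/h; y_CO₂ = 223.2 / 1221 = 0.1828.

0.183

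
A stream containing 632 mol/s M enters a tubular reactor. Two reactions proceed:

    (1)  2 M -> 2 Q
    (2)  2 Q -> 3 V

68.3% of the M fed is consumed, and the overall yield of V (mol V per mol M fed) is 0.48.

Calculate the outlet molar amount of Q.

229 mol/s

Conversion of M: M consumed = 2ξ₁ = 0.683 × 632 → ξ₁ = 215.8 mol/s.
Yield of V: 3ξ₂ / 632 = 0.48 → ξ₂ = 101.1 mol/s.
Outlet amounts (n = n₀ + Σ ν·ξ):
  M: 632 − 2(215.8) = 200.3
  Q: 0 + 2(215.8) − 2(101.1) = 229.4
  V: 0 + 3(101.1) = 303.4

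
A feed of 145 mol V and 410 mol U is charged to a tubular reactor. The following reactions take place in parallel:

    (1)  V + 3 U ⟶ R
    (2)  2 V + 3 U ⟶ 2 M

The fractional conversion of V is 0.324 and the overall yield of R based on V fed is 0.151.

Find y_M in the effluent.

Yield of R: 1ξ₁ / 145 = 0.151 → ξ₁ = 21.89 mol.
Conversion of V: 1ξ₁ + 2ξ₂ = 0.324 × 145 = 46.98 → ξ₂ = 12.54 mol.
Outlet amounts (n = n₀ + Σ ν·ξ):
  V: 145 − 1(21.89) − 2(12.54) = 98.02
  U: 410 − 3(21.89) − 3(12.54) = 306.7
  R: 0 + 1(21.89) = 21.89
  M: 0 + 2(12.54) = 25.09
Total out = 451.7 mol; y_M = 25.09 / 451.7 = 0.05554.

0.0555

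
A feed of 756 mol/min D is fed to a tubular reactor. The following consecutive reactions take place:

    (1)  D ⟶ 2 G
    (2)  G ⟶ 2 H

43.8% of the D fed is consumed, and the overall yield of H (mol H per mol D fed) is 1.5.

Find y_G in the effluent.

Conversion of D: D consumed = 1ξ₁ = 0.438 × 756 → ξ₁ = 331.1 mol/min.
Yield of H: 2ξ₂ / 756 = 1.5 → ξ₂ = 567 mol/min.
Outlet amounts (n = n₀ + Σ ν·ξ):
  D: 756 − 1(331.1) = 424.9
  G: 0 + 2(331.1) − 1(567) = 95.26
  H: 0 + 2(567) = 1134
Total out = 1654 mol/min; y_G = 95.26 / 1654 = 0.05759.

0.0576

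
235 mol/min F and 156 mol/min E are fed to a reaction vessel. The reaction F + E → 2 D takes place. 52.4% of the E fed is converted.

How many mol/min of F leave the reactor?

153 mol/min

E reacted = 0.524 × 156 = 81.74 mol/min; ν_E = −1, so ξ = 81.74/1 = 81.74 mol/min.
Outlet amounts (n = n₀ + ν ξ):
  F: 235 − 1(81.74) = 153.3
  E: 156 − 1(81.74) = 74.26
  D: 0 + 2(81.74) = 163.5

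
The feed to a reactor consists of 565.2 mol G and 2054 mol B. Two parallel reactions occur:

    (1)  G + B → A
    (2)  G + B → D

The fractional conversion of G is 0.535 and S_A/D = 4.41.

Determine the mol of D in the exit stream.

55.9 mol

Conversion of G: G consumed = 0.535 × 565.2 = 302.4 mol = 1ξ₁ + 1ξ₂.
Selectivity: 1ξ₁ / (1ξ₂) = 4.41 → ξ₁ = 4.41 ξ₂.
Substitute: (1·4.41 + 1) ξ₂ = 302.4 → ξ₂ = 55.89 mol, ξ₁ = 246.5 mol.
Outlet amounts (n = n₀ + Σ ν·ξ):
  G: 565.2 − 1(246.5) − 1(55.89) = 262.8
  B: 2054 − 1(246.5) − 1(55.89) = 1752
  A: 0 + 1(246.5) = 246.5
  D: 0 + 1(55.89) = 55.89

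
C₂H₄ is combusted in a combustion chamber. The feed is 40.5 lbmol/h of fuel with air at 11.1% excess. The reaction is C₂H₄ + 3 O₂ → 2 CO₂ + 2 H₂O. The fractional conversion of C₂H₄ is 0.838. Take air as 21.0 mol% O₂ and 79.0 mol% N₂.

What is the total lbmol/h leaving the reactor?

683 lbmol/h

Stoichiometric O₂ = 3 × 40.5 = 121.5 lbmol/h; O₂ fed = 121.5 × 1.111 = 135 lbmol/h.
N₂ fed = 135 × 79/21 = 507.8 lbmol/h.
Fuel reacted = 0.838 × 40.5 → ξ = 33.94 lbmol/h.
Outlet (n = n₀ + ν ξ):
  C₂H₄: 40.5 − 1(33.94) = 6.561
  O₂: 135 − 3(33.94) = 33.17
  N₂: 507.8 (inert)
  CO₂: 0 + 2(33.94) = 67.88
  H₂O: 0 + 2(33.94) = 67.88
Total out = 6.561 + 33.17 + 507.8 + 67.88 + 67.88 = 683.3 lbmol/h.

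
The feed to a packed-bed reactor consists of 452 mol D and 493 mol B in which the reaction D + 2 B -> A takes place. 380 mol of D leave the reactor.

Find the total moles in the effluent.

801 mol

For D: n = n₀ − 1ξ → 380 = 452 − 1ξ, giving ξ = 72 mol.
Outlet amounts (n = n₀ + ν ξ):
  D: 452 − 1(72) = 380
  B: 493 − 2(72) = 349
  A: 0 + 1(72) = 72
Total out = 380 + 349 + 72 = 801 mol.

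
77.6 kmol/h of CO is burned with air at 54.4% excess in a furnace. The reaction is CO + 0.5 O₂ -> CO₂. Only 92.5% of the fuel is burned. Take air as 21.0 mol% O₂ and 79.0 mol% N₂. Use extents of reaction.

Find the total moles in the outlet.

327 kmol/h

Stoichiometric O₂ = 0.5 × 77.6 = 38.8 kmol/h; O₂ fed = 38.8 × 1.544 = 59.91 kmol/h.
N₂ fed = 59.91 × 79/21 = 225.4 kmol/h.
Fuel reacted = 0.925 × 77.6 → ξ = 71.78 kmol/h.
Outlet (n = n₀ + ν ξ):
  CO: 77.6 − 1(71.78) = 5.82
  O₂: 59.91 − 0.5(71.78) = 24.02
  N₂: 225.4 (inert)
  CO₂: 0 + 1(71.78) = 71.78
Total out = 5.82 + 24.02 + 225.4 + 71.78 = 327 kmol/h.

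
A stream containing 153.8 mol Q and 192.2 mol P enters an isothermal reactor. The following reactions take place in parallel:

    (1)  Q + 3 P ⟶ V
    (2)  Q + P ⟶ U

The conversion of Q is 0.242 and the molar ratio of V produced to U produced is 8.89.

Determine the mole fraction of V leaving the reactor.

0.138

Conversion of Q: Q consumed = 0.242 × 153.8 = 37.22 mol = 1ξ₁ + 1ξ₂.
Selectivity: 1ξ₁ / (1ξ₂) = 8.89 → ξ₁ = 8.89 ξ₂.
Substitute: (1·8.89 + 1) ξ₂ = 37.22 → ξ₂ = 3.763 mol, ξ₁ = 33.46 mol.
Outlet amounts (n = n₀ + Σ ν·ξ):
  Q: 153.8 − 1(33.46) − 1(3.763) = 116.6
  P: 192.2 − 3(33.46) − 1(3.763) = 88.07
  V: 0 + 1(33.46) = 33.46
  U: 0 + 1(3.763) = 3.763
Total out = 241.9 mol; y_V = 33.46 / 241.9 = 0.1383.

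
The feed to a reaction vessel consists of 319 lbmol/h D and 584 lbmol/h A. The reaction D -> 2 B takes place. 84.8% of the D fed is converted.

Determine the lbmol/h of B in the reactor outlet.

541 lbmol/h

D reacted = 0.848 × 319 = 270.5 lbmol/h; ν_D = −1, so ξ = 270.5/1 = 270.5 lbmol/h.
Outlet amounts (n = n₀ + ν ξ):
  D: 319 − 1(270.5) = 48.49
  B: 0 + 2(270.5) = 541
  A: 584 (inert)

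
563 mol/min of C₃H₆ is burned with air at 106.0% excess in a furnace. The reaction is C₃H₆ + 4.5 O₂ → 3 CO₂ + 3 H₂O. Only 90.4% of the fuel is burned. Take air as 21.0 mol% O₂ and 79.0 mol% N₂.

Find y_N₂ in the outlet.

Stoichiometric O₂ = 4.5 × 563 = 2534 mol/min; O₂ fed = 2534 × 2.060 = 5219 mol/min.
N₂ fed = 5219 × 79/21 = 19630 mol/min.
Fuel reacted = 0.904 × 563 → ξ = 509 mol/min.
Outlet (n = n₀ + ν ξ):
  C₃H₆: 563 − 1(509) = 54.05
  O₂: 5219 − 4.5(509) = 2929
  N₂: 19630 (inert)
  CO₂: 0 + 3(509) = 1527
  H₂O: 0 + 3(509) = 1527
Total out = 25670 mol/min; y_N₂ = 19630 / 25670 = 0.7648.

0.765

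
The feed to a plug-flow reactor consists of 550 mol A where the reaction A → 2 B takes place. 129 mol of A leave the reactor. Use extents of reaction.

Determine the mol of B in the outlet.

842 mol

For A: n = n₀ − 1ξ → 129 = 550 − 1ξ, giving ξ = 421 mol.
Outlet amounts (n = n₀ + ν ξ):
  A: 550 − 1(421) = 129
  B: 0 + 2(421) = 842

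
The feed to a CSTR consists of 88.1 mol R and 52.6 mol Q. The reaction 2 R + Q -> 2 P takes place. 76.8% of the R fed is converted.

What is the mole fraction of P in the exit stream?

0.633

R reacted = 0.768 × 88.1 = 67.66 mol; ν_R = −2, so ξ = 67.66/2 = 33.83 mol.
Outlet amounts (n = n₀ + ν ξ):
  R: 88.1 − 2(33.83) = 20.44
  Q: 52.6 − 1(33.83) = 18.77
  P: 0 + 2(33.83) = 67.66
Total out = 106.9 mol; y_P = 67.66 / 106.9 = 0.6331.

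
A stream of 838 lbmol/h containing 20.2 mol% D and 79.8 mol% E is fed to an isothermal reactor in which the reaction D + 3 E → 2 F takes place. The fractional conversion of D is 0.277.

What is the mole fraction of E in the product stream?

0.71

D reacted = 0.277 × 169.3 = 46.89 lbmol/h; ν_D = −1, so ξ = 46.89/1 = 46.89 lbmol/h.
Outlet amounts (n = n₀ + ν ξ):
  D: 169.3 − 1(46.89) = 122.4
  E: 668.7 − 3(46.89) = 528.1
  F: 0 + 2(46.89) = 93.78
Total out = 744.2 lbmol/h; y_E = 528.1 / 744.2 = 0.7095.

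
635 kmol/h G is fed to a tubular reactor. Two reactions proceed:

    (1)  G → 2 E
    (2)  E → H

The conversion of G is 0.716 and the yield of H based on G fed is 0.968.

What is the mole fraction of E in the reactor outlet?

0.27

Conversion of G: G consumed = 1ξ₁ = 0.716 × 635 → ξ₁ = 454.7 kmol/h.
Yield of H: 1ξ₂ / 635 = 0.968 → ξ₂ = 614.7 kmol/h.
Outlet amounts (n = n₀ + Σ ν·ξ):
  G: 635 − 1(454.7) = 180.3
  E: 0 + 2(454.7) − 1(614.7) = 294.6
  H: 0 + 1(614.7) = 614.7
Total out = 1090 kmol/h; y_E = 294.6 / 1090 = 0.2704.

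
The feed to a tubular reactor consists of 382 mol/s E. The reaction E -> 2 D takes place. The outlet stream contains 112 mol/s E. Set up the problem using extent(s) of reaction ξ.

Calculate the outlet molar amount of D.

540 mol/s

For E: n = n₀ − 1ξ → 112 = 382 − 1ξ, giving ξ = 270 mol/s.
Outlet amounts (n = n₀ + ν ξ):
  E: 382 − 1(270) = 112
  D: 0 + 2(270) = 540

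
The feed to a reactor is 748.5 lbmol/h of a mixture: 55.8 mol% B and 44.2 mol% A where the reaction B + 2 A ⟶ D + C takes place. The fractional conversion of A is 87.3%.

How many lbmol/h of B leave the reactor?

A reacted = 0.873 × 330.8 = 288.8 lbmol/h; ν_A = −2, so ξ = 288.8/2 = 144.4 lbmol/h.
Outlet amounts (n = n₀ + ν ξ):
  B: 417.7 − 1(144.4) = 273.3
  A: 330.8 − 2(144.4) = 42.02
  D: 0 + 1(144.4) = 144.4
  C: 0 + 1(144.4) = 144.4

273 lbmol/h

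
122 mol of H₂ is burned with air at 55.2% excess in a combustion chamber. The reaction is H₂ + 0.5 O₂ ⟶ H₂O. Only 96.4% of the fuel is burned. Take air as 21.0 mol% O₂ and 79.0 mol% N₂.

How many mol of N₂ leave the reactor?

356 mol

Stoichiometric O₂ = 0.5 × 122 = 61 mol; O₂ fed = 61 × 1.552 = 94.67 mol.
N₂ fed = 94.67 × 79/21 = 356.1 mol.
Fuel reacted = 0.964 × 122 → ξ = 117.6 mol.
Outlet (n = n₀ + ν ξ):
  H₂: 122 − 1(117.6) = 4.392
  O₂: 94.67 − 0.5(117.6) = 35.87
  N₂: 356.1 (inert)
  H₂O: 0 + 1(117.6) = 117.6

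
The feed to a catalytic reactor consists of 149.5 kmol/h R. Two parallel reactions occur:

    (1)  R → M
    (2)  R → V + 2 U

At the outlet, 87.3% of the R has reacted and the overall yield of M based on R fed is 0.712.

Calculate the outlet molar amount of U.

48.1 kmol/h

Yield of M: 1ξ₁ / 149.5 = 0.712 → ξ₁ = 106.4 kmol/h.
Conversion of R: 1ξ₁ + 1ξ₂ = 0.873 × 149.5 = 130.5 → ξ₂ = 24.07 kmol/h.
Outlet amounts (n = n₀ + Σ ν·ξ):
  R: 149.5 − 1(106.4) − 1(24.07) = 18.99
  M: 0 + 1(106.4) = 106.4
  V: 0 + 1(24.07) = 24.07
  U: 0 + 2(24.07) = 48.14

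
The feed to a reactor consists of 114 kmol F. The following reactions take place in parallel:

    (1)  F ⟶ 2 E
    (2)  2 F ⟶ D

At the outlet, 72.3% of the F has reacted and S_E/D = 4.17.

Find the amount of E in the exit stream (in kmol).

84.1 kmol

Conversion of F: F consumed = 0.723 × 114 = 82.42 kmol = 1ξ₁ + 2ξ₂.
Selectivity: 2ξ₁ / (1ξ₂) = 4.17 → ξ₁ = 2.085 ξ₂.
Substitute: (1·2.085 + 2) ξ₂ = 82.42 → ξ₂ = 20.18 kmol, ξ₁ = 42.07 kmol.
Outlet amounts (n = n₀ + Σ ν·ξ):
  F: 114 − 1(42.07) − 2(20.18) = 31.58
  E: 0 + 2(42.07) = 84.14
  D: 0 + 1(20.18) = 20.18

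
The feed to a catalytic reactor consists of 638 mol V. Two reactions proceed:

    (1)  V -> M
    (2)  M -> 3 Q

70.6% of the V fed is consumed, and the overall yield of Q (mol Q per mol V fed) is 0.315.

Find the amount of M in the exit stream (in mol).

Conversion of V: V consumed = 1ξ₁ = 0.706 × 638 → ξ₁ = 450.4 mol.
Yield of Q: 3ξ₂ / 638 = 0.315 → ξ₂ = 66.99 mol.
Outlet amounts (n = n₀ + Σ ν·ξ):
  V: 638 − 1(450.4) = 187.6
  M: 0 + 1(450.4) − 1(66.99) = 383.4
  Q: 0 + 3(66.99) = 201

383 mol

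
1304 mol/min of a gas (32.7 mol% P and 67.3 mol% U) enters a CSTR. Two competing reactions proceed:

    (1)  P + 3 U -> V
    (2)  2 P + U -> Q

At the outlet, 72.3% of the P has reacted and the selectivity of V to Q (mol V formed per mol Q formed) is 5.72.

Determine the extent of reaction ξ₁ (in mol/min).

Conversion of P: P consumed = 0.723 × 426.4 = 308.3 mol/min = 1ξ₁ + 2ξ₂.
Selectivity: 1ξ₁ / (1ξ₂) = 5.72 → ξ₁ = 5.72 ξ₂.
Substitute: (1·5.72 + 2) ξ₂ = 308.3 → ξ₂ = 39.93 mol/min, ξ₁ = 228.4 mol/min.
Outlet amounts (n = n₀ + Σ ν·ξ):
  P: 426.4 − 1(228.4) − 2(39.93) = 118.1
  U: 877.6 − 3(228.4) − 1(39.93) = 152.4
  V: 0 + 1(228.4) = 228.4
  Q: 0 + 1(39.93) = 39.93

ξ₁ = 228 mol/min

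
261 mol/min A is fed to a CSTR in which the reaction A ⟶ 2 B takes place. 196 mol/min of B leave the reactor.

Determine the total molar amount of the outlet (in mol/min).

359 mol/min

For B: n = n₀ + 2ξ → 196 = 0 + 2ξ, giving ξ = 98 mol/min.
Outlet amounts (n = n₀ + ν ξ):
  A: 261 − 1(98) = 163
  B: 0 + 2(98) = 196
Total out = 163 + 196 = 359 mol/min.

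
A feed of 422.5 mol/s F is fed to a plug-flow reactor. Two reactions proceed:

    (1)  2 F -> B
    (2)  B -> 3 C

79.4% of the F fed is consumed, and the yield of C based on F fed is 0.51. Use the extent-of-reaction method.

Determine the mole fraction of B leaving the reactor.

0.241

Conversion of F: F consumed = 2ξ₁ = 0.794 × 422.5 → ξ₁ = 167.7 mol/s.
Yield of C: 3ξ₂ / 422.5 = 0.51 → ξ₂ = 71.83 mol/s.
Outlet amounts (n = n₀ + Σ ν·ξ):
  F: 422.5 − 2(167.7) = 87.03
  B: 0 + 1(167.7) − 1(71.83) = 95.91
  C: 0 + 3(71.83) = 215.5
Total out = 398.4 mol/s; y_B = 95.91 / 398.4 = 0.2407.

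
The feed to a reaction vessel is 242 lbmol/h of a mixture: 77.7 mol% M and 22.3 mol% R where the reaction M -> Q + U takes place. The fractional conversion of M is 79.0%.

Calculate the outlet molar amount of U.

149 lbmol/h

M reacted = 0.79 × 188 = 148.5 lbmol/h; ν_M = −1, so ξ = 148.5/1 = 148.5 lbmol/h.
Outlet amounts (n = n₀ + ν ξ):
  M: 188 − 1(148.5) = 39.49
  Q: 0 + 1(148.5) = 148.5
  U: 0 + 1(148.5) = 148.5
  R: 53.97 (inert)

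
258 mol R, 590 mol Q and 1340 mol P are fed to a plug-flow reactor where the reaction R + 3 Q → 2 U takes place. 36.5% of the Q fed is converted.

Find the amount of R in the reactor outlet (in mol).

186 mol

Q reacted = 0.365 × 590 = 215.3 mol; ν_Q = −3, so ξ = 215.3/3 = 71.78 mol.
Outlet amounts (n = n₀ + ν ξ):
  R: 258 − 1(71.78) = 186.2
  Q: 590 − 3(71.78) = 374.6
  U: 0 + 2(71.78) = 143.6
  P: 1340 (inert)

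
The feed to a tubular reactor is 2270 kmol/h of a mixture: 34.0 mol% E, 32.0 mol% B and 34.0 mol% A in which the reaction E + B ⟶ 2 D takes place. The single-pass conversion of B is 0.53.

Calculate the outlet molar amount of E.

B reacted = 0.53 × 726.4 = 385 kmol/h; ν_B = −1, so ξ = 385/1 = 385 kmol/h.
Outlet amounts (n = n₀ + ν ξ):
  E: 771.8 − 1(385) = 386.8
  B: 726.4 − 1(385) = 341.4
  D: 0 + 2(385) = 770
  A: 771.8 (inert)

387 kmol/h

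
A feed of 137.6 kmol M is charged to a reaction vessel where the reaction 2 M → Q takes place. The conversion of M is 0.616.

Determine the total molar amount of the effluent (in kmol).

95.2 kmol

M reacted = 0.616 × 137.6 = 84.76 kmol; ν_M = −2, so ξ = 84.76/2 = 42.38 kmol.
Outlet amounts (n = n₀ + ν ξ):
  M: 137.6 − 2(42.38) = 52.84
  Q: 0 + 1(42.38) = 42.38
Total out = 52.84 + 42.38 = 95.22 kmol.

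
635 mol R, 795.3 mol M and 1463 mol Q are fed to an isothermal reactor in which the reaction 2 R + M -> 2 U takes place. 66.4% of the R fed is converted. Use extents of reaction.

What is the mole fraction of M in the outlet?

0.218

R reacted = 0.664 × 635 = 421.6 mol; ν_R = −2, so ξ = 421.6/2 = 210.8 mol.
Outlet amounts (n = n₀ + ν ξ):
  R: 635 − 2(210.8) = 213.4
  M: 795.3 − 1(210.8) = 584.5
  U: 0 + 2(210.8) = 421.6
  Q: 1463 (inert)
Total out = 2682 mol; y_M = 584.5 / 2682 = 0.2179.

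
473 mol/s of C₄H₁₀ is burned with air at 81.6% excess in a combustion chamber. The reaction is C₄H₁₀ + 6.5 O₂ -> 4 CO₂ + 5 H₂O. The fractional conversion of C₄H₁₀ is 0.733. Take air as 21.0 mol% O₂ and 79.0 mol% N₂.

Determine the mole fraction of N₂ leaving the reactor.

0.762

Stoichiometric O₂ = 6.5 × 473 = 3074 mol/s; O₂ fed = 3074 × 1.816 = 5583 mol/s.
N₂ fed = 5583 × 79/21 = 21000 mol/s.
Fuel reacted = 0.733 × 473 → ξ = 346.7 mol/s.
Outlet (n = n₀ + ν ξ):
  C₄H₁₀: 473 − 1(346.7) = 126.3
  O₂: 5583 − 6.5(346.7) = 3330
  N₂: 21000 (inert)
  CO₂: 0 + 4(346.7) = 1387
  H₂O: 0 + 5(346.7) = 1734
Total out = 27580 mol/s; y_N₂ = 21000 / 27580 = 0.7616.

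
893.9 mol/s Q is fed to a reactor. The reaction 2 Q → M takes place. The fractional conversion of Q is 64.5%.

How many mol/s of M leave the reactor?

Q reacted = 0.645 × 893.9 = 576.6 mol/s; ν_Q = −2, so ξ = 576.6/2 = 288.3 mol/s.
Outlet amounts (n = n₀ + ν ξ):
  Q: 893.9 − 2(288.3) = 317.3
  M: 0 + 1(288.3) = 288.3

288 mol/s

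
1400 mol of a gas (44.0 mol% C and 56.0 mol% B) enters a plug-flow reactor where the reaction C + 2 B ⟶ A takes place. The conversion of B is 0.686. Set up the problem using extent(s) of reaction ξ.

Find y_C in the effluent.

B reacted = 0.686 × 784 = 537.8 mol; ν_B = −2, so ξ = 537.8/2 = 268.9 mol.
Outlet amounts (n = n₀ + ν ξ):
  C: 616 − 1(268.9) = 347.1
  B: 784 − 2(268.9) = 246.2
  A: 0 + 1(268.9) = 268.9
Total out = 862.2 mol; y_C = 347.1 / 862.2 = 0.4026.

0.403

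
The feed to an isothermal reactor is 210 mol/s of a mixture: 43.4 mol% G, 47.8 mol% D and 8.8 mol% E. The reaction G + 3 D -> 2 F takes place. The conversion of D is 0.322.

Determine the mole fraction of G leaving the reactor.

D reacted = 0.322 × 100.4 = 32.32 mol/s; ν_D = −3, so ξ = 32.32/3 = 10.77 mol/s.
Outlet amounts (n = n₀ + ν ξ):
  G: 91.14 − 1(10.77) = 80.37
  D: 100.4 − 3(10.77) = 68.06
  F: 0 + 2(10.77) = 21.55
  E: 18.48 (inert)
Total out = 188.5 mol/s; y_G = 80.37 / 188.5 = 0.4265.

0.426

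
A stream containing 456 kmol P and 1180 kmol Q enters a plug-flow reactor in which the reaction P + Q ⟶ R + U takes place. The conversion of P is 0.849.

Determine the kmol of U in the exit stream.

P reacted = 0.849 × 456 = 387.1 kmol; ν_P = −1, so ξ = 387.1/1 = 387.1 kmol.
Outlet amounts (n = n₀ + ν ξ):
  P: 456 − 1(387.1) = 68.86
  Q: 1180 − 1(387.1) = 792.9
  R: 0 + 1(387.1) = 387.1
  U: 0 + 1(387.1) = 387.1

387 kmol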